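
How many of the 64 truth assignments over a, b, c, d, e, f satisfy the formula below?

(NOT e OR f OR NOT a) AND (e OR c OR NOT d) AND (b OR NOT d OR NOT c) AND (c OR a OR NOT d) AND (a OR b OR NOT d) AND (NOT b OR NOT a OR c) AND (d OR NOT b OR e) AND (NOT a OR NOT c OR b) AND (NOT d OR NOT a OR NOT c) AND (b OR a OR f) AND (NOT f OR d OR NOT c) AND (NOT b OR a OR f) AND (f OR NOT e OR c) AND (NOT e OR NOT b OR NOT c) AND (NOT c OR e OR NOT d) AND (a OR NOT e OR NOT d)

7

There are 2^6 = 64 truth assignments over (a, b, c, d, e, f).
Split on b. With b = true, the clauses containing b are satisfied and NOT b drops from the rest; 1 of the 2^5 = 32 assignments to the other variables satisfy what remains.
With b = false, by the same count on the reduced clause set, 6 assignments work.
Total: 1 + 6 = 7.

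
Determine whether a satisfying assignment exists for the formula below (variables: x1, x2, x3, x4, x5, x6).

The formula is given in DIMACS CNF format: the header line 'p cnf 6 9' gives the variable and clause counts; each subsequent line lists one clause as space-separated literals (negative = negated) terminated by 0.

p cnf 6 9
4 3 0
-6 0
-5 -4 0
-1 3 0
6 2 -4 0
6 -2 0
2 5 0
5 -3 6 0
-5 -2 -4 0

Yes, satisfiable

From the singleton clause (¬x6), x6 = False.
From the singleton clause (¬x2), x2 = False.
From the singleton clause (¬x4), x4 = False.
From the singleton clause (x3), x3 = True.
From the singleton clause (x5), x5 = True.
Every clause is now satisfied; x1 is unconstrained.
A satisfying assignment: x1=False; x2=False; x3=True; x4=False; x5=True; x6=False.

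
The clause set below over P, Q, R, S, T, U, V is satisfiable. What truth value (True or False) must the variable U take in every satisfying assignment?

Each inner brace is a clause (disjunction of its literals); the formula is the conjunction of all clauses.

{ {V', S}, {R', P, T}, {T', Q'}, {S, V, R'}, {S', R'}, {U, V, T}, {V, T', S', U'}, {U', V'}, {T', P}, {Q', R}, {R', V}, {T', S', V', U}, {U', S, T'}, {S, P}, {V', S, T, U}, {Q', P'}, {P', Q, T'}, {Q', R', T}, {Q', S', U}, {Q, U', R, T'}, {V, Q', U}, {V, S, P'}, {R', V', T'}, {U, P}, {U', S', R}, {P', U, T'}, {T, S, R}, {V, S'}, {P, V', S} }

False

Suppose U = 1.
Unit clause (V') forces V = 0.
Unit clause (R') forces R = 0.
Unit clause (Q') forces Q = 0.
Unit clause (T') forces T = 0.
Unit clause (S') forces S = 0.
Now (S) is unsatisfied and unit — conflict.
So every satisfying assignment has U = False.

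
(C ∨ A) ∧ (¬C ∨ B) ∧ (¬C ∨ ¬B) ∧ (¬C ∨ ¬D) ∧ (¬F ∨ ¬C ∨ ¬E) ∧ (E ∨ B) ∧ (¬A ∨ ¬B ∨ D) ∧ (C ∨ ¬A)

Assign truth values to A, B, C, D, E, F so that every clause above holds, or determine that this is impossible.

UNSATISFIABLE

Suppose C = True.
Unit clause (B) forces B = True.
But (¬B) is also a unit clause — contradiction.
Undo C and try C = False.
Unit clause (A) forces A = True.
But (¬A) is also a unit clause — contradiction.
Both values of C lead to a conflict.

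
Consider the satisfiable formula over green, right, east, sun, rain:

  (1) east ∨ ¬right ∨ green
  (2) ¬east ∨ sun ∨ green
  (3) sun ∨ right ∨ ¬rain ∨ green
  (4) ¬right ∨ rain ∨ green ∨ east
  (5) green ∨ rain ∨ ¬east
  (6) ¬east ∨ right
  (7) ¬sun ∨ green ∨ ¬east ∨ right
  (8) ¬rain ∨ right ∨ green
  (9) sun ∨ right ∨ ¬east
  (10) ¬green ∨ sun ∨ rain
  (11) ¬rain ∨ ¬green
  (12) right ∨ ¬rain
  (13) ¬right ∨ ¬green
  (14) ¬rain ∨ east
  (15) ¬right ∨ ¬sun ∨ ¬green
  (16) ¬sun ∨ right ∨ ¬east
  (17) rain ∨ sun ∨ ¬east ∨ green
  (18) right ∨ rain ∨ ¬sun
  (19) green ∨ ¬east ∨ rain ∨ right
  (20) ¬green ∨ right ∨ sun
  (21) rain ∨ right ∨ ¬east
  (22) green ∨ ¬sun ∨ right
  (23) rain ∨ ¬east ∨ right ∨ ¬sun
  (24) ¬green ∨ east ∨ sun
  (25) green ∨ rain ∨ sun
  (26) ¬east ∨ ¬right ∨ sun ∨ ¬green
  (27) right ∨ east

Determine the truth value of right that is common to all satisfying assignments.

Suppose right = False.
(¬east) alone gives east = False.
But (east) is also a unit clause — contradiction.
So every satisfying assignment has right = True.

True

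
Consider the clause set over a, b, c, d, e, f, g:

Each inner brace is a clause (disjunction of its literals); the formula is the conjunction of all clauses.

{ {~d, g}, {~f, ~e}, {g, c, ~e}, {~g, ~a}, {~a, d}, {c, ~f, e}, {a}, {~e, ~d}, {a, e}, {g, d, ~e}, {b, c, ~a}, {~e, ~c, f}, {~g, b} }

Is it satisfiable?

From the singleton clause (a), a = 1.
From the singleton clause (~g), g = 0.
From the singleton clause (~d), d = 0.
Now (d) is unsatisfied and unit — conflict.
No assignment satisfies every clause.

Unsatisfiable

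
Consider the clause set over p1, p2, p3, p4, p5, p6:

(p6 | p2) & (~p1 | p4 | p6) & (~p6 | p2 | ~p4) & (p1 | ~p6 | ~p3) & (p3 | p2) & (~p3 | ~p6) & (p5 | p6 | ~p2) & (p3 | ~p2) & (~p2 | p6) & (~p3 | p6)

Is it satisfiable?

Branch on p6: set p6 = 1.
From the singleton clause (~p3), p3 = 0.
From the singleton clause (p2), p2 = 1.
Now (~p2) is unsatisfied and unit — conflict.
So p6 must be the other value — set p6 = 0.
From the singleton clause (p2), p2 = 1.
Now (~p2) is unsatisfied and unit — conflict.
Either choice for p6 ends in contradiction.
No assignment satisfies every clause.

No, unsatisfiable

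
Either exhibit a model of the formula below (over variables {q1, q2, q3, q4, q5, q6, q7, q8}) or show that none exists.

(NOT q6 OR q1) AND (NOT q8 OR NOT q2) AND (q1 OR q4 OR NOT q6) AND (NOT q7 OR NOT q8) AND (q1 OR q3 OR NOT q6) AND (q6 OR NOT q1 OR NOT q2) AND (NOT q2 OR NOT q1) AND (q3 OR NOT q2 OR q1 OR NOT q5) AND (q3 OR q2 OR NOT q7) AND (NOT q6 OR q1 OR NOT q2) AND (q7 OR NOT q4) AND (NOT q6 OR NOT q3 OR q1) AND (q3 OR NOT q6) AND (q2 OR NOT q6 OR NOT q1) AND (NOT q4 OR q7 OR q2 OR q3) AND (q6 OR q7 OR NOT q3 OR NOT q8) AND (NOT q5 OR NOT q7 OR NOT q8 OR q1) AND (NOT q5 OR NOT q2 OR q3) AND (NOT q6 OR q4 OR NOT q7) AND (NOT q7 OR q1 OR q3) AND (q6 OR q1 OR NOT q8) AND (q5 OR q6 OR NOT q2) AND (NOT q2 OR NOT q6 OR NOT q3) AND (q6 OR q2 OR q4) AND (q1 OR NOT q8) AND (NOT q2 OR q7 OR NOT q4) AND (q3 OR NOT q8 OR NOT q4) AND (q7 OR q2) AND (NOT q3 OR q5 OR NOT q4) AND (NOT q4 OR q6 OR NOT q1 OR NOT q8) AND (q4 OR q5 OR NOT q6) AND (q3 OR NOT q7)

Suppose q6 = false.
Suppose q8 = false.
Suppose q1 = false.
Suppose q7 = true.
The clause (q3) is unit, so q3 = true.
Suppose q5 = true.
Suppose q2 = true.
No clause remains; q4 is free.

q1=false, q2=true, q3=true, q4=true, q5=true, q6=false, q7=true, q8=false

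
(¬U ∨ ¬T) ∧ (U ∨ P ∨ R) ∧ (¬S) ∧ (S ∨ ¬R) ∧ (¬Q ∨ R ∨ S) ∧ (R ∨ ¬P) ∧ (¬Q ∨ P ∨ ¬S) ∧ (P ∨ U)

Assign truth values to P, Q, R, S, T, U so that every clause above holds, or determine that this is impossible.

(¬S) alone gives S = False.
(¬R) alone gives R = False.
(¬Q) alone gives Q = False.
(¬P) alone gives P = False.
(U) alone gives U = True.
(¬T) alone gives T = False.
This assignment satisfies each clause.

P ↦ False,  Q ↦ False,  R ↦ False,  S ↦ False,  T ↦ False,  U ↦ True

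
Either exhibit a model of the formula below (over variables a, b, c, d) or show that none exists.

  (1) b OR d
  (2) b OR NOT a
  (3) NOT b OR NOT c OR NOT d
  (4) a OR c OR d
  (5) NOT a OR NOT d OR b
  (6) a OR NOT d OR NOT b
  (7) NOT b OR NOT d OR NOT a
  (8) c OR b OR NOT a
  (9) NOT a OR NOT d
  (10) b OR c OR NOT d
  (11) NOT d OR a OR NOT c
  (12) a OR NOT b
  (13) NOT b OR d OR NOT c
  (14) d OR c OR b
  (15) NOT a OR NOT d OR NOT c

a=true; b=true; c=false; d=false

Try b = true.
From the singleton clause (a), a = true.
From the singleton clause (NOT d), d = false.
From the singleton clause (NOT c), c = false.
Every clause now holds.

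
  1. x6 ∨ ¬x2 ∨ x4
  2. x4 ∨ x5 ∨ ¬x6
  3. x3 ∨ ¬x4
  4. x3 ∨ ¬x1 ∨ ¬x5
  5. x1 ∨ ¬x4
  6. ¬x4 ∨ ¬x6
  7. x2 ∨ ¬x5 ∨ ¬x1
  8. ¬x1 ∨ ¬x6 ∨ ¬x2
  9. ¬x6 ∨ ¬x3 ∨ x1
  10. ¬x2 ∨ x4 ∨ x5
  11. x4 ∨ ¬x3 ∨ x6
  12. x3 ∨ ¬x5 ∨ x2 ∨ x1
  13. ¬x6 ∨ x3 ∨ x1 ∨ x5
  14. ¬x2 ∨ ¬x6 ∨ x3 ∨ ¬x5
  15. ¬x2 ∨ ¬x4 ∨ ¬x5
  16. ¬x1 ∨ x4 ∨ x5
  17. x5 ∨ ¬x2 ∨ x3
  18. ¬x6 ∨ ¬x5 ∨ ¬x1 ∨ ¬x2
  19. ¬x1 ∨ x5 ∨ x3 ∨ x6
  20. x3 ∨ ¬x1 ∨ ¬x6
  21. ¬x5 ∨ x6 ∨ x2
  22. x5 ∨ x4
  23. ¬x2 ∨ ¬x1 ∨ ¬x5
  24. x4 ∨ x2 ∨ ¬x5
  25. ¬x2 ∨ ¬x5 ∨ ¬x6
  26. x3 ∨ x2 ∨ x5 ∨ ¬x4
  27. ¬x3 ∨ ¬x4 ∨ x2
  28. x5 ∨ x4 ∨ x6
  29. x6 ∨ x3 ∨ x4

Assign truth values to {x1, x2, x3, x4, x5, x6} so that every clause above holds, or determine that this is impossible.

Branch on x3: set x3 = True.
Branch on x1: set x1 = True.
Branch on x4: set x4 = True.
The clause (¬x6) is unit, so x6 = False.
The clause (x2) is unit, so x2 = True.
The clause (¬x5) is unit, so x5 = False.
This assignment satisfies each clause.

x1=True; x2=True; x3=True; x4=True; x5=False; x6=False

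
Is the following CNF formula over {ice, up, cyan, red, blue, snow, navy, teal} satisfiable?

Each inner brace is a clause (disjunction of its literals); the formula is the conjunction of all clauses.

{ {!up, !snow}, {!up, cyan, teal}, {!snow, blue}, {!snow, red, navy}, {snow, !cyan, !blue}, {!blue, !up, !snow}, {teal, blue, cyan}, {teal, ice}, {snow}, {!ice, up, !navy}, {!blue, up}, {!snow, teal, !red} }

(snow) alone gives snow = true.
(!up) alone gives up = false.
(blue) alone gives blue = true.
That conflicts with the unit clause (!blue).
No assignment satisfies every clause.

No, unsatisfiable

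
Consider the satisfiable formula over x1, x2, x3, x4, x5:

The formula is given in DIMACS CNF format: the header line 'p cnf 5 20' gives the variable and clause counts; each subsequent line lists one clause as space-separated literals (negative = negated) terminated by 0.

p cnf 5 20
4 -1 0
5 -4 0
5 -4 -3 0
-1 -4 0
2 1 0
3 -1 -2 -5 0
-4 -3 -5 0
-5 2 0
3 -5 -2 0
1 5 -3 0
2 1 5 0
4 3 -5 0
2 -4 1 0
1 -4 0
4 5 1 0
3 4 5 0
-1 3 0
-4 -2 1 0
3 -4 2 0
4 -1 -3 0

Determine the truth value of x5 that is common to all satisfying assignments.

Suppose x5 = False.
Unit clause (¬x4) forces x4 = False.
Unit clause (¬x1) forces x1 = False.
That conflicts with the unit clause (x1).
So every satisfying assignment has x5 = True.

True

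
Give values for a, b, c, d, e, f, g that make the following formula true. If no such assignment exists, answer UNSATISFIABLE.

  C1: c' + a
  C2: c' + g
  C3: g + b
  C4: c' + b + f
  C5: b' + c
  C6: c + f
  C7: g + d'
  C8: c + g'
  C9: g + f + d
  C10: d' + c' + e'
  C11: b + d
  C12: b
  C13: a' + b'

UNSATISFIABLE

Unit clause (b) forces b = 1.
Unit clause (c) forces c = 1.
Unit clause (a) forces a = 1.
Now (a') is unsatisfied and unit — conflict.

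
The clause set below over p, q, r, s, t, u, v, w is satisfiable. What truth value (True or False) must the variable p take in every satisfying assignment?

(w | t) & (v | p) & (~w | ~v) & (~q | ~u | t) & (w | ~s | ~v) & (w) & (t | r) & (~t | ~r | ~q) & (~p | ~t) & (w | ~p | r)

True

Suppose p = 0.
From the singleton clause (v), v = 1.
From the singleton clause (~w), w = 0.
But (w) is also a unit clause — contradiction.
So every satisfying assignment has p = True.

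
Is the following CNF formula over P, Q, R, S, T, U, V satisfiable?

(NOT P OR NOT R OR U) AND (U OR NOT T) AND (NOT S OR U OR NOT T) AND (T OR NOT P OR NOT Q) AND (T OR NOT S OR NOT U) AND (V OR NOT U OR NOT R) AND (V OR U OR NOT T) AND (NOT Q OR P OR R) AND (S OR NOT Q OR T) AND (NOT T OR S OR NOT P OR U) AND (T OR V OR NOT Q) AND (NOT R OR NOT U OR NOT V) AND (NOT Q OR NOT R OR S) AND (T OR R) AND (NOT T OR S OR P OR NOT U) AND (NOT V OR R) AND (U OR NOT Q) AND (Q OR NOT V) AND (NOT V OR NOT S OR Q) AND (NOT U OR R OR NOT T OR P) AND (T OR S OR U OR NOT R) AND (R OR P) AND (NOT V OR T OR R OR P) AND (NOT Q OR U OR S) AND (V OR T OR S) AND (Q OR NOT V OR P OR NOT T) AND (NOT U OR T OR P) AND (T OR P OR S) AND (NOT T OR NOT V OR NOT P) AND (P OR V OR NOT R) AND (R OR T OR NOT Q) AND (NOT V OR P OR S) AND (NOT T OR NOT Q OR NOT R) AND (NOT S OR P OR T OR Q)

Yes, satisfiable

Try U = true.
Try T = true.
Try V = false.
Unit clause (NOT R) forces R = false.
Unit clause (P) forces P = true.
Every clause is now satisfied; Q, S are unconstrained.
A satisfying assignment: P: true; Q: true; R: false; S: false; T: true; U: true; V: false.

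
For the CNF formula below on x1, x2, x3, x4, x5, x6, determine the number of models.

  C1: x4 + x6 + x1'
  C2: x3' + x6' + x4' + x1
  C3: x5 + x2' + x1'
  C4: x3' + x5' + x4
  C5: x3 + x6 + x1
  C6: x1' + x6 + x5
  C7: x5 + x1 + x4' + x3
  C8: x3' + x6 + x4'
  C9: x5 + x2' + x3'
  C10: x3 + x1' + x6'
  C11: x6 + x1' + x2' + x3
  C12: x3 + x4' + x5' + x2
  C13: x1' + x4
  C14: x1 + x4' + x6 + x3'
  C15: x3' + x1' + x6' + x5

There are 2^6 = 64 truth assignments over (x1, x2, x3, x4, x5, x6).
Split on x6. With x6 = 1, the clauses containing x6 are satisfied and x6' drops from the rest; 8 of the 2^5 = 32 assignments to the other variables satisfy what remains.
With x6 = 0, by the same count on the reduced clause set, 1 assignment works.
(One model: x1=F, x2=F, x3=F, x4=F, x5=F, x6=T.)
Total: 8 + 1 = 9.

9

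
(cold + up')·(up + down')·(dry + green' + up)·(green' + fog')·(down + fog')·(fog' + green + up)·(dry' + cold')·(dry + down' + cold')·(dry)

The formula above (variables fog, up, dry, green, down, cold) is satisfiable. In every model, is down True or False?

Suppose down = 1.
From the singleton clause (up), up = 1.
From the singleton clause (cold), cold = 1.
From the singleton clause (dry'), dry = 0.
But (dry) is also a unit clause — contradiction.
So every satisfying assignment has down = False.

False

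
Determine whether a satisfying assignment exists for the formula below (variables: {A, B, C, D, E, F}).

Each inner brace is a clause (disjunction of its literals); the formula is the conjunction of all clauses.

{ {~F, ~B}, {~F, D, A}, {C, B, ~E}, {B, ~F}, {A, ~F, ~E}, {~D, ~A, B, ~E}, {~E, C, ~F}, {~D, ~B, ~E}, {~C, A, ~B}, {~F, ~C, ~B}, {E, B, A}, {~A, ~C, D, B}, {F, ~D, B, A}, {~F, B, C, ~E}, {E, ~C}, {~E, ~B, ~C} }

Satisfiable

Branch on F: set F = 0.
Branch on E: set E = 0.
From the singleton clause (~C), C = 0.
Branch on B: set B = 1.
Every clause is now satisfied; A, D are unconstrained.
A satisfying assignment: A=0, B=1, C=0, D=1, E=0, F=0.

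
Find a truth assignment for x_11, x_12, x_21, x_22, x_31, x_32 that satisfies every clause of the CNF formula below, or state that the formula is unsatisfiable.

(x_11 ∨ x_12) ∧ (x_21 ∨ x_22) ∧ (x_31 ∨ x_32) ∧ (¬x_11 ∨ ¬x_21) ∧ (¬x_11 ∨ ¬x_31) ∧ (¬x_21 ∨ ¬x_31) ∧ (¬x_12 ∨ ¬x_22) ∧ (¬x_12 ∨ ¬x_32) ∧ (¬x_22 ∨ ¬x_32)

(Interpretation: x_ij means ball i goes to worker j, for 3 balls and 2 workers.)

UNSATISFIABLE

Try x_11 = True.
(¬x_21) alone gives x_21 = False.
(x_22) alone gives x_22 = True.
(¬x_31) alone gives x_31 = False.
(x_32) alone gives x_32 = True.
That conflicts with the unit clause (¬x_32).
Backtrack on x_11: now try x_11 = False.
(x_12) alone gives x_12 = True.
(¬x_22) alone gives x_22 = False.
(x_21) alone gives x_21 = True.
(¬x_31) alone gives x_31 = False.
(x_32) alone gives x_32 = True.
That conflicts with the unit clause (¬x_32).
Neither x_11 = True nor x_11 = False works.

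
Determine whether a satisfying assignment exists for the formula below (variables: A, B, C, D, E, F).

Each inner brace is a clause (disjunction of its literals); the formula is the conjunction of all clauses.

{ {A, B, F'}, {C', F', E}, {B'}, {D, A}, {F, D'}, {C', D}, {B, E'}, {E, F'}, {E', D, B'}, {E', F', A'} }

From the singleton clause (B'), B = 0.
From the singleton clause (E'), E = 0.
From the singleton clause (F'), F = 0.
From the singleton clause (D'), D = 0.
From the singleton clause (A), A = 1.
From the singleton clause (C'), C = 0.
Every clause now holds.
A satisfying assignment: A: 1, B: 0, C: 0, D: 0, E: 0, F: 0.

Yes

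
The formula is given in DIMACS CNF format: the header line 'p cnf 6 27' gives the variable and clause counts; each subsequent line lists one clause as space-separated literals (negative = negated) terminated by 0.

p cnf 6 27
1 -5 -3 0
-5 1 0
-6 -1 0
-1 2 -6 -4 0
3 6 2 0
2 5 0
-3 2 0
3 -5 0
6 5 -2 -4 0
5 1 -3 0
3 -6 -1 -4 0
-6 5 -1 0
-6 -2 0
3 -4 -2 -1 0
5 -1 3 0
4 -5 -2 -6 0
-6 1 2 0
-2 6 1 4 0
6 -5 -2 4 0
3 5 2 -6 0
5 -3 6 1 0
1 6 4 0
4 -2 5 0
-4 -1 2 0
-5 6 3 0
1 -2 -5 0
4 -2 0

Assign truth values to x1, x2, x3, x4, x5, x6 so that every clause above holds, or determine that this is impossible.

x1 ↦ True; x2 ↦ True; x3 ↦ True; x4 ↦ True; x5 ↦ True; x6 ↦ False

Suppose x5 = True.
The clause (x1) is unit, so x1 = True.
The clause (¬x6) is unit, so x6 = False.
The clause (x3) is unit, so x3 = True.
The clause (x2) is unit, so x2 = True.
The clause (x4) is unit, so x4 = True.
Every clause now holds.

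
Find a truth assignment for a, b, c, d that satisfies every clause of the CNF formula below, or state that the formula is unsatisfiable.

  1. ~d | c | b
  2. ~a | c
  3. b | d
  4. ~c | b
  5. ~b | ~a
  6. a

Unit clause (a) forces a = 1.
Unit clause (c) forces c = 1.
Unit clause (b) forces b = 1.
That conflicts with the unit clause (~b).

UNSATISFIABLE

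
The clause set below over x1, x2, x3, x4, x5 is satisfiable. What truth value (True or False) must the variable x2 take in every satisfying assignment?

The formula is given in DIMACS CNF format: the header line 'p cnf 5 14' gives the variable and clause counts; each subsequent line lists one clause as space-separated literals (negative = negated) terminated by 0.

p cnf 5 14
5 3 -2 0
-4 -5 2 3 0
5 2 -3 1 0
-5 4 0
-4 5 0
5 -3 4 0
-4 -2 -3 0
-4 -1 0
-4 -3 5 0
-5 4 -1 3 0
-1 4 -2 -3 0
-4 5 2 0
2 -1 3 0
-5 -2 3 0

False

Suppose x2 = True.
Branch on x5: set x5 = True.
Unit clause (x4) forces x4 = True.
Unit clause (¬x3) forces x3 = False.
But (x3) is also a unit clause — contradiction.
That branch fails; take x5 = False instead.
Unit clause (x3) forces x3 = True.
Unit clause (¬x4) forces x4 = False.
But (x4) is also a unit clause — contradiction.
Both values of x5 lead to a conflict.
So every satisfying assignment has x2 = False.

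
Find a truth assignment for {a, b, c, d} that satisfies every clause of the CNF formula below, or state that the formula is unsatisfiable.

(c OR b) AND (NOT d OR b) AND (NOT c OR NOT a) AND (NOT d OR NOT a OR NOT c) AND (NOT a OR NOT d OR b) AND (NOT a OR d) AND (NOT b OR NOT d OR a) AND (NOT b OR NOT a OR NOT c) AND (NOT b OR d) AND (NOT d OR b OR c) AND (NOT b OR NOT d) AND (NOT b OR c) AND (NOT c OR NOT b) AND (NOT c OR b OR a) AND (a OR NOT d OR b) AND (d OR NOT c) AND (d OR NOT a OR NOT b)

UNSATISFIABLE

Try c = true.
From the singleton clause (NOT a), a = false.
From the singleton clause (NOT b), b = false.
Now (b) is unsatisfied and unit — conflict.
Backtrack on c: now try c = false.
From the singleton clause (b), b = true.
Now (NOT b) is unsatisfied and unit — conflict.
Both values of c lead to a conflict.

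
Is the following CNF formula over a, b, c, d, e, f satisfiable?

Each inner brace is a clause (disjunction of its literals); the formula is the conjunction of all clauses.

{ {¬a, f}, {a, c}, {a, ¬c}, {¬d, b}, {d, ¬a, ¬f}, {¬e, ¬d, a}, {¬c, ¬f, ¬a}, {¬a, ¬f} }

Suppose a = False.
(c) alone gives c = True.
But (¬c) is also a unit clause — contradiction.
Undo a and try a = True.
(f) alone gives f = True.
But (¬f) is also a unit clause — contradiction.
Either choice for a ends in contradiction.
No assignment satisfies every clause.

No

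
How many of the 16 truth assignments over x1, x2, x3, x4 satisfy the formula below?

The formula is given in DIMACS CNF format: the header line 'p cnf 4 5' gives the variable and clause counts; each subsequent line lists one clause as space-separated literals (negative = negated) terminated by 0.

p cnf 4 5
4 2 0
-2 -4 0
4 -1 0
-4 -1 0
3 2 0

3

There are 2^4 = 16 truth assignments over (x1, x2, x3, x4).
Check each against the 5 clauses (columns in the order x1, x2, x3, x4):
  F F F F  ✗ fails (x4 ∨ x2)
  F F F T  ✗ fails (x3 ∨ x2)
  F F T F  ✗ fails (x4 ∨ x2)
  F F T T  ✓ satisfies all
  F T F F  ✓ satisfies all
  F T F T  ✗ fails (¬x2 ∨ ¬x4)
  F T T F  ✓ satisfies all
  F T T T  ✗ fails (¬x2 ∨ ¬x4)
  T F F F  ✗ fails (x4 ∨ x2)
  T F F T  ✗ fails (¬x4 ∨ ¬x1)
  T F T F  ✗ fails (x4 ∨ x2)
  T F T T  ✗ fails (¬x4 ∨ ¬x1)
  T T F F  ✗ fails (x4 ∨ ¬x1)
  T T F T  ✗ fails (¬x2 ∨ ¬x4)
  T T T F  ✗ fails (x4 ∨ ¬x1)
  T T T T  ✗ fails (¬x2 ∨ ¬x4)
3 of the 16 rows are models.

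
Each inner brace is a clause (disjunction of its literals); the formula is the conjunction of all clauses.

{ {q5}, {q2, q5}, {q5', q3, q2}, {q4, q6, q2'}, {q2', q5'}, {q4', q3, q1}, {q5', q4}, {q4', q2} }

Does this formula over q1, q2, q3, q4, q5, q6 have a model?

No

(q5) alone gives q5 = 1.
(q2') alone gives q2 = 0.
(q3) alone gives q3 = 1.
(q4) alone gives q4 = 1.
But (q4') is also a unit clause — contradiction.
No assignment satisfies every clause.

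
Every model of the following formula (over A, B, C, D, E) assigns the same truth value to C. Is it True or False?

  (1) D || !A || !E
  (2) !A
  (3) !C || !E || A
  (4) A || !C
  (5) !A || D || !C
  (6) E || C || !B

Suppose C = true.
From the singleton clause (!A), A = false.
But (A) is also a unit clause — contradiction.
So every satisfying assignment has C = False.

False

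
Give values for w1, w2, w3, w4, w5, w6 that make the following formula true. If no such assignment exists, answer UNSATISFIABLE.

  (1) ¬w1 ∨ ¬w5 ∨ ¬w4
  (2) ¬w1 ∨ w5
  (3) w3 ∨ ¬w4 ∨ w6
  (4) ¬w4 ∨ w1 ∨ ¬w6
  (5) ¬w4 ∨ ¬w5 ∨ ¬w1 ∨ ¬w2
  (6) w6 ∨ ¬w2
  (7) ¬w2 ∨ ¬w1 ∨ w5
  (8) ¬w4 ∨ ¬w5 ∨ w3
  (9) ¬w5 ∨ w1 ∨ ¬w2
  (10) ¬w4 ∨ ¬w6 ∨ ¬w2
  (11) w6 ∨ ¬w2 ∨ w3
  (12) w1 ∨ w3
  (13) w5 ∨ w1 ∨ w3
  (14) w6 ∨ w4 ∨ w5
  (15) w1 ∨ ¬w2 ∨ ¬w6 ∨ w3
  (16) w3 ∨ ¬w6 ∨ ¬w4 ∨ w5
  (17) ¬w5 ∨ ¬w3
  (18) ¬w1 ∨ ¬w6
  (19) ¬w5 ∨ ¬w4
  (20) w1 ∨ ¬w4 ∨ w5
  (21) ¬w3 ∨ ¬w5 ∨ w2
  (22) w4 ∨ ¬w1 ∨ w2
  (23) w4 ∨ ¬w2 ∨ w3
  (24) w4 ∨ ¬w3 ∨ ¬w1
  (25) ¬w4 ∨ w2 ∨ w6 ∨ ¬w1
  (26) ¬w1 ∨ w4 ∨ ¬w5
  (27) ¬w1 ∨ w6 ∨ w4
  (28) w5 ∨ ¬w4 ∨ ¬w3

w1 ↦ False,  w2 ↦ False,  w3 ↦ True,  w4 ↦ False,  w5 ↦ False,  w6 ↦ True

Suppose w1 = False.
From the singleton clause (w3), w3 = True.
From the singleton clause (¬w5), w5 = False.
From the singleton clause (¬w4), w4 = False.
From the singleton clause (w6), w6 = True.
Every clause is now satisfied; w2 is unconstrained.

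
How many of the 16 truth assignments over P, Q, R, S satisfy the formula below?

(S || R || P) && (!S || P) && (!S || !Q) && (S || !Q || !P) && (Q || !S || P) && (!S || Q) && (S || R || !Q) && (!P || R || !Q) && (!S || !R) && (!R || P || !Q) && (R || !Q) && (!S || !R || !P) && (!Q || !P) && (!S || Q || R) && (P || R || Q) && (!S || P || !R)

3

There are 2^4 = 16 truth assignments over (P, Q, R, S).
Split on R. With R = true, the clauses containing R are satisfied and !R drops from the rest; 2 of the 2^3 = 8 assignments to the other variables satisfy what remains.
With R = false, by the same count on the reduced clause set, 1 assignment works.
Total: 2 + 1 = 3.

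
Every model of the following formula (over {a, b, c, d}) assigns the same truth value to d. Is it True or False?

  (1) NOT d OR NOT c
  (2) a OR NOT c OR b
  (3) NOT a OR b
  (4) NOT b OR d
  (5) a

Suppose d = false.
From the singleton clause (NOT b), b = false.
From the singleton clause (NOT a), a = false.
But (a) is also a unit clause — contradiction.
So every satisfying assignment has d = True.

True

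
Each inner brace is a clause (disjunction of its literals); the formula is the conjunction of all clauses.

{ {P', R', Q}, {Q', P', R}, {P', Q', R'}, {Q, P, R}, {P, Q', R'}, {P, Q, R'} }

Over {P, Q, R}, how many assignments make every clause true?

2

There are 2^3 = 8 truth assignments over (P, Q, R).
Check each against the 6 clauses (columns in the order P, Q, R):
  F F F  ✗ fails (Q + P + R)
  F F T  ✗ fails (P + Q + R')
  F T F  ✓ satisfies all
  F T T  ✗ fails (P + Q' + R')
  T F F  ✓ satisfies all
  T F T  ✗ fails (P' + R' + Q)
  T T F  ✗ fails (Q' + P' + R)
  T T T  ✗ fails (P' + Q' + R')
2 of the 8 rows are models.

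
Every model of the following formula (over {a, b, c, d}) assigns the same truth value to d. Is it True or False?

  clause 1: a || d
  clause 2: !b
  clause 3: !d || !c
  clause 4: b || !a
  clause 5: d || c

True

Suppose d = false.
Unit clause (a) forces a = true.
Unit clause (!b) forces b = false.
That conflicts with the unit clause (b).
So every satisfying assignment has d = True.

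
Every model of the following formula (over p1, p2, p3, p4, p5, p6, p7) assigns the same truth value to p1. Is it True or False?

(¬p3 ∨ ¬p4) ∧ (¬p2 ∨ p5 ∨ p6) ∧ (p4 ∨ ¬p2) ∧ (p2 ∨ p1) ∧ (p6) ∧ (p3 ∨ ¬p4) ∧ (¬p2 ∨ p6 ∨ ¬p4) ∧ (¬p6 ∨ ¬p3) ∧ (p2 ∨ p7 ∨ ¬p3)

Suppose p1 = False.
From the singleton clause (p2), p2 = True.
From the singleton clause (p4), p4 = True.
From the singleton clause (¬p3), p3 = False.
That conflicts with the unit clause (p3).
So every satisfying assignment has p1 = True.

True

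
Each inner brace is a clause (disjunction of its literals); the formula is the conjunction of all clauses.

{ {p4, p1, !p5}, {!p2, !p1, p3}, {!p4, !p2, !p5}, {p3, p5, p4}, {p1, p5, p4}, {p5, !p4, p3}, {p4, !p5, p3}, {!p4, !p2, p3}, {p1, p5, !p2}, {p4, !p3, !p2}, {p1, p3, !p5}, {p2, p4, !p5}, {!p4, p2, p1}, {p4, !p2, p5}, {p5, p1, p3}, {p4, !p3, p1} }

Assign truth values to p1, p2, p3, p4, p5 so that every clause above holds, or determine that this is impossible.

p1=true,  p2=false,  p3=false,  p4=true,  p5=true

Try p4 = true.
Try p2 = false.
The clause (p1) is unit, so p1 = true.
Try p5 = true.
No clause remains; p3 is free.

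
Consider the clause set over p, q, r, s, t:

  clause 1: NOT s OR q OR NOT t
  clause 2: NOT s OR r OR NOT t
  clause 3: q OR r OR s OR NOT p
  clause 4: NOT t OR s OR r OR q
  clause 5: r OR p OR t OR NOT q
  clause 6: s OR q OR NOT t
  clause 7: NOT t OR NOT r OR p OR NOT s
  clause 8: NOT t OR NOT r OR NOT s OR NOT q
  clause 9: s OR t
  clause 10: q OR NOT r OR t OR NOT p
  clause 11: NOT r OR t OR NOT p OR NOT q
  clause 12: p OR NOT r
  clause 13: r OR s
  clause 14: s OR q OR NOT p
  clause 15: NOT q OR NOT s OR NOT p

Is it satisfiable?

Branch on s: set s = true.
Branch on q: set q = false.
(NOT t) alone gives t = false.
Branch on r: set r = false.
Every clause is now satisfied; p is unconstrained.
A satisfying assignment: p: false, q: false, r: false, s: true, t: false.

Yes, satisfiable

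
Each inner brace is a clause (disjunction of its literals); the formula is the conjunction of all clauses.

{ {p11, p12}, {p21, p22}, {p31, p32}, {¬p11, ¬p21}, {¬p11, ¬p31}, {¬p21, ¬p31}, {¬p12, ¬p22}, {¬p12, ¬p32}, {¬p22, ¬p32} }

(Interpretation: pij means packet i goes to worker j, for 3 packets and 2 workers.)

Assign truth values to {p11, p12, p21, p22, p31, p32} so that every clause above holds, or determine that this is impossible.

UNSATISFIABLE

Branch on p11: set p11 = True.
(¬p21) alone gives p21 = False.
(p22) alone gives p22 = True.
(¬p31) alone gives p31 = False.
(p32) alone gives p32 = True.
That conflicts with the unit clause (¬p32).
Backtrack on p11: now try p11 = False.
(p12) alone gives p12 = True.
(¬p22) alone gives p22 = False.
(p21) alone gives p21 = True.
(¬p31) alone gives p31 = False.
(p32) alone gives p32 = True.
That conflicts with the unit clause (¬p32).
Either choice for p11 ends in contradiction.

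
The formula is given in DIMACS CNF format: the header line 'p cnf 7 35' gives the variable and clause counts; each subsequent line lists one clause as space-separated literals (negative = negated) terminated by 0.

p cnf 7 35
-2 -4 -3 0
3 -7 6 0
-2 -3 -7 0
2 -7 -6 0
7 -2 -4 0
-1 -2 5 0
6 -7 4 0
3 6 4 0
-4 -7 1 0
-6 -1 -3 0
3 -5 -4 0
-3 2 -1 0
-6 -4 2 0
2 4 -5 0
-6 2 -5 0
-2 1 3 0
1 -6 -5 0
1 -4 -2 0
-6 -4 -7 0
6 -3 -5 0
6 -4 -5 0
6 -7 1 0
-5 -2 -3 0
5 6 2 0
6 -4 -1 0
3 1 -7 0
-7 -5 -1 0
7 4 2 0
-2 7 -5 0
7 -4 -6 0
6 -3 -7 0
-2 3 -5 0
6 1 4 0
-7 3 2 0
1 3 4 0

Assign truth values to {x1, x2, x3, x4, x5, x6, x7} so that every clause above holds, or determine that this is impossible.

x1=False, x2=True, x3=True, x4=False, x5=False, x6=True, x7=False

Branch on x2: set x2 = True.
Branch on x4: set x4 = False.
Branch on x3: set x3 = True.
The clause (¬x7) is unit, so x7 = False.
The clause (¬x5) is unit, so x5 = False.
The clause (¬x1) is unit, so x1 = False.
The clause (x6) is unit, so x6 = True.
All clauses are satisfied.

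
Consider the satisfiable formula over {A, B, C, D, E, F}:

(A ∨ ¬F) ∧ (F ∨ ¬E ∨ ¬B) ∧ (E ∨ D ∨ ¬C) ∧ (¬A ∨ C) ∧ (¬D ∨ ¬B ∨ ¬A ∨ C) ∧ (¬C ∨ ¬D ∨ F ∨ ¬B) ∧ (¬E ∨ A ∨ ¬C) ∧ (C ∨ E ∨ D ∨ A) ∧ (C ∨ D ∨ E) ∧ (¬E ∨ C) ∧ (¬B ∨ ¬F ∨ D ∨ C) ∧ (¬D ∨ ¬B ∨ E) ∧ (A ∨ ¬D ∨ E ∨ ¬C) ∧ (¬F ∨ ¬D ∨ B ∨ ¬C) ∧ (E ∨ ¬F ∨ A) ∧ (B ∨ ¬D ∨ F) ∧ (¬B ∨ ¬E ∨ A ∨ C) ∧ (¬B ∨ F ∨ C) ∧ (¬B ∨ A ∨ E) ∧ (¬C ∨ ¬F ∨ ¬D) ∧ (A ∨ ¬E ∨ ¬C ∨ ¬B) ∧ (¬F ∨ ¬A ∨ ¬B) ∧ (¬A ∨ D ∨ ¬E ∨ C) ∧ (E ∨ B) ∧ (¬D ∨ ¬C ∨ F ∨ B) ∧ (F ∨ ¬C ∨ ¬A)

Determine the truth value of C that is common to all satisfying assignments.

Suppose C = False.
Unit clause (¬A) forces A = False.
Unit clause (¬F) forces F = False.
Unit clause (¬E) forces E = False.
Unit clause (D) forces D = True.
Unit clause (¬B) forces B = False.
Now (B) is unsatisfied and unit — conflict.
So every satisfying assignment has C = True.

True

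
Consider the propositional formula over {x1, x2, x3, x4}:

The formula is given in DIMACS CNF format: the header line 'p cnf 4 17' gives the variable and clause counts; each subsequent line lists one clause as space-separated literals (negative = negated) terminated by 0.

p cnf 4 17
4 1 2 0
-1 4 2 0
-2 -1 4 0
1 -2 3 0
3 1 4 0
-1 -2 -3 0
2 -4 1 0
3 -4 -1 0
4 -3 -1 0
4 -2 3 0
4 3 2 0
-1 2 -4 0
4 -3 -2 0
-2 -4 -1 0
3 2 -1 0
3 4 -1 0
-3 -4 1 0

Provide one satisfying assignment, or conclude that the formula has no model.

UNSATISFIABLE

Case x4 = True:
Case x2 = True:
The clause (¬x1) is unit, so x1 = False.
The clause (x3) is unit, so x3 = True.
But (¬x3) is also a unit clause — contradiction.
Backtrack on x2: now try x2 = False.
The clause (x1) is unit, so x1 = True.
But (¬x1) is also a unit clause — contradiction.
Both values of x2 lead to a conflict.
Backtrack on x4: now try x4 = False.
Case x1 = True:
The clause (x2) is unit, so x2 = True.
But (¬x2) is also a unit clause — contradiction.
Backtrack on x1: now try x1 = False.
The clause (x2) is unit, so x2 = True.
The clause (x3) is unit, so x3 = True.
But (¬x3) is also a unit clause — contradiction.
Both values of x1 lead to a conflict.
Both values of x4 lead to a conflict.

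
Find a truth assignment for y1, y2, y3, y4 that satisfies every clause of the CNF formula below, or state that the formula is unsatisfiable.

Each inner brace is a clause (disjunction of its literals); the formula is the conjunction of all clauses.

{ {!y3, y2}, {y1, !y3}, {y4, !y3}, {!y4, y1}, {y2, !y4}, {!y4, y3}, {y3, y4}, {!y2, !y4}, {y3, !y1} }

Suppose y3 = false.
(!y4) alone gives y4 = false.
But (y4) is also a unit clause — contradiction.
Backtrack on y3: now try y3 = true.
(y2) alone gives y2 = true.
(y1) alone gives y1 = true.
(y4) alone gives y4 = true.
But (!y4) is also a unit clause — contradiction.
Either choice for y3 ends in contradiction.

UNSATISFIABLE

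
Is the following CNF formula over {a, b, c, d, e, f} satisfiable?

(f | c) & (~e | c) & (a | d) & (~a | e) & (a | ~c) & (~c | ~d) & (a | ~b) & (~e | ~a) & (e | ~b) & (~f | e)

No, unsatisfiable

Suppose f = 1.
(e) alone gives e = 1.
(c) alone gives c = 1.
(a) alone gives a = 1.
That conflicts with the unit clause (~a).
Backtrack on f: now try f = 0.
(c) alone gives c = 1.
(a) alone gives a = 1.
(e) alone gives e = 1.
That conflicts with the unit clause (~e).
Either choice for f ends in contradiction.
No assignment satisfies every clause.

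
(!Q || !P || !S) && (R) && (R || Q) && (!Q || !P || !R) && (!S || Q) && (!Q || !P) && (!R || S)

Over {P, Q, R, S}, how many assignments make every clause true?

There are 2^4 = 16 truth assignments over (P, Q, R, S).
Split on R. With R = true, the clauses containing R are satisfied and !R drops from the rest; 1 of the 2^3 = 8 assignments to the other variables satisfy what remains.
With R = false, by the same count on the reduced clause set, 0 assignments work.
Total: 1 + 0 = 1.

1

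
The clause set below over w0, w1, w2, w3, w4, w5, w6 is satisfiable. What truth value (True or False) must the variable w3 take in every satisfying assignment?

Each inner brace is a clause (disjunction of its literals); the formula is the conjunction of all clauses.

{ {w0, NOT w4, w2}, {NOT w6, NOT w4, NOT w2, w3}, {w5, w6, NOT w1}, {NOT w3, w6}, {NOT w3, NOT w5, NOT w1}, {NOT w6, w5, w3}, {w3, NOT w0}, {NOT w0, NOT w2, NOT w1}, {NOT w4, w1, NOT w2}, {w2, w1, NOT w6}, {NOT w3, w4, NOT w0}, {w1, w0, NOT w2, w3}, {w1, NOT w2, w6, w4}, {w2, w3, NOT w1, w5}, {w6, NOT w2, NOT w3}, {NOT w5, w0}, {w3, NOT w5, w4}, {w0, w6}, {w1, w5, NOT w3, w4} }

Suppose w3 = false.
(NOT w0) alone gives w0 = false.
(NOT w5) alone gives w5 = false.
(NOT w6) alone gives w6 = false.
But (w6) is also a unit clause — contradiction.
So every satisfying assignment has w3 = True.

True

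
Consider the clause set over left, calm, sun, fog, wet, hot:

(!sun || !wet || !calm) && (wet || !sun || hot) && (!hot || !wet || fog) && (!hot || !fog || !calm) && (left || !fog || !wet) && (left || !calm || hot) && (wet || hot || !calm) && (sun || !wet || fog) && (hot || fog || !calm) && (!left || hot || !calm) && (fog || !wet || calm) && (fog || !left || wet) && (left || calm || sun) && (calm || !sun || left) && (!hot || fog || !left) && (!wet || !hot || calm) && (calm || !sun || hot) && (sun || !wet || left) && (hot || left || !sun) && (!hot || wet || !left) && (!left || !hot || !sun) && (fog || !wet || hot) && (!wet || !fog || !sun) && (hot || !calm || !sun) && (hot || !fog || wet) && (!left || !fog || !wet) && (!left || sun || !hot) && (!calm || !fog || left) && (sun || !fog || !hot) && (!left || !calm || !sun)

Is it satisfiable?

Suppose sun = false.
Suppose wet = false.
Suppose hot = true.
The clause (!left) is unit, so left = false.
The clause (calm) is unit, so calm = true.
The clause (!fog) is unit, so fog = false.
All clauses are satisfied.
A satisfying assignment: left ↦ false; calm ↦ true; sun ↦ false; fog ↦ false; wet ↦ false; hot ↦ true.

Yes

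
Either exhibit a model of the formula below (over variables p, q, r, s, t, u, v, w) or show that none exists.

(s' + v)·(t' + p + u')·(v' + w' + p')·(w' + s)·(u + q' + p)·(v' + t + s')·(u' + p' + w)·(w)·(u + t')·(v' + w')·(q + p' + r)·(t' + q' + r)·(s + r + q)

(w) alone gives w = 1.
(s) alone gives s = 1.
(v) alone gives v = 1.
That conflicts with the unit clause (v').

UNSATISFIABLE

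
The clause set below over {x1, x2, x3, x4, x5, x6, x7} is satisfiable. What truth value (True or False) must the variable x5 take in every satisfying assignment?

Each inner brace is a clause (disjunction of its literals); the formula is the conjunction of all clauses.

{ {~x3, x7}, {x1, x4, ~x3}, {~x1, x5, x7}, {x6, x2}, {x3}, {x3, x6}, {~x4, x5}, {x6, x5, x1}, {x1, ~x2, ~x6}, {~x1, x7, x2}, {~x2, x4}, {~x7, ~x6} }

True

Suppose x5 = 0.
The clause (x3) is unit, so x3 = 1.
The clause (x7) is unit, so x7 = 1.
The clause (~x4) is unit, so x4 = 0.
The clause (x1) is unit, so x1 = 1.
The clause (~x2) is unit, so x2 = 0.
The clause (x6) is unit, so x6 = 1.
That conflicts with the unit clause (~x6).
So every satisfying assignment has x5 = True.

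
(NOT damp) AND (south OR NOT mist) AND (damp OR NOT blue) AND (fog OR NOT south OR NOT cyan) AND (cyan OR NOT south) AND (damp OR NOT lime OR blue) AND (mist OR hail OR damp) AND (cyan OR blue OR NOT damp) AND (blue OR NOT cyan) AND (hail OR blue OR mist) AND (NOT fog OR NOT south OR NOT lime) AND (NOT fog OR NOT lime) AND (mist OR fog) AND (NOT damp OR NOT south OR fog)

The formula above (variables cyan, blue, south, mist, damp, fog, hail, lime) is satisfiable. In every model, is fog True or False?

Suppose fog = false.
From the singleton clause (NOT damp), damp = false.
From the singleton clause (NOT blue), blue = false.
From the singleton clause (NOT lime), lime = false.
From the singleton clause (NOT cyan), cyan = false.
From the singleton clause (NOT south), south = false.
From the singleton clause (NOT mist), mist = false.
But (mist) is also a unit clause — contradiction.
So every satisfying assignment has fog = True.

True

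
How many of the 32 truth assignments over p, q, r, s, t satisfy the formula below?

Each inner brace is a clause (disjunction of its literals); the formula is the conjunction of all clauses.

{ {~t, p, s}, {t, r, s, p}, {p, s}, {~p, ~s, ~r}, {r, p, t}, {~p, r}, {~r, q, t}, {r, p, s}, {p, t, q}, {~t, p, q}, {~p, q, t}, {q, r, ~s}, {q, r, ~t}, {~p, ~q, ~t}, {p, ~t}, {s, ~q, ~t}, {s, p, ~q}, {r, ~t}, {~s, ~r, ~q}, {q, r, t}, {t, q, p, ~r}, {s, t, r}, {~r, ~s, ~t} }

There are 2^5 = 32 truth assignments over (p, q, r, s, t).
Split on r. With r = 1, the clauses containing r are satisfied and ~r drops from the rest; 2 of the 2^4 = 16 assignments to the other variables satisfy what remains.
With r = 0, by the same count on the reduced clause set, 0 assignments work.
(One model: p=T, q=F, r=T, s=F, t=T.)
Total: 2 + 0 = 2.

2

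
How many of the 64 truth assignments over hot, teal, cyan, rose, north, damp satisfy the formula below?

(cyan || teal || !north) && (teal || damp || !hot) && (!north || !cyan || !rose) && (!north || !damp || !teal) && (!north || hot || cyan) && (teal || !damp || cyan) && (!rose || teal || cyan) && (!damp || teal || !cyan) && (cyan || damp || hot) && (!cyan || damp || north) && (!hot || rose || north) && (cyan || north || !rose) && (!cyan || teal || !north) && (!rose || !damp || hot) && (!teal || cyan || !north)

There are 2^6 = 64 truth assignments over (hot, teal, cyan, rose, north, damp).
Split on cyan. With cyan = true, the clauses containing cyan are satisfied and !cyan drops from the rest; 4 of the 2^5 = 32 assignments to the other variables satisfy what remains.
With cyan = false, by the same count on the reduced clause set, 1 assignment works.
(One model: hot=F, teal=T, cyan=F, rose=F, north=F, damp=T.)
Total: 4 + 1 = 5.

5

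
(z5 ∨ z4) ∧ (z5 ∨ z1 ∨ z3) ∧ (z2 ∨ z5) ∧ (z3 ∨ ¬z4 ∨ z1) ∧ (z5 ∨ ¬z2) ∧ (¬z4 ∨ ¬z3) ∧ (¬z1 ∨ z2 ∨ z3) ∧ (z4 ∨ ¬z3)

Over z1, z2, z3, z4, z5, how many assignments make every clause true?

4

There are 2^5 = 32 truth assignments over (z1, z2, z3, z4, z5).
Split on z3. With z3 = True, the clauses containing z3 are satisfied and ¬z3 drops from the rest; 0 of the 2^4 = 16 assignments to the other variables satisfy what remains.
With z3 = False, by the same count on the reduced clause set, 4 assignments work.
(One model: z1=F, z2=F, z3=F, z4=F, z5=T.)
Total: 0 + 4 = 4.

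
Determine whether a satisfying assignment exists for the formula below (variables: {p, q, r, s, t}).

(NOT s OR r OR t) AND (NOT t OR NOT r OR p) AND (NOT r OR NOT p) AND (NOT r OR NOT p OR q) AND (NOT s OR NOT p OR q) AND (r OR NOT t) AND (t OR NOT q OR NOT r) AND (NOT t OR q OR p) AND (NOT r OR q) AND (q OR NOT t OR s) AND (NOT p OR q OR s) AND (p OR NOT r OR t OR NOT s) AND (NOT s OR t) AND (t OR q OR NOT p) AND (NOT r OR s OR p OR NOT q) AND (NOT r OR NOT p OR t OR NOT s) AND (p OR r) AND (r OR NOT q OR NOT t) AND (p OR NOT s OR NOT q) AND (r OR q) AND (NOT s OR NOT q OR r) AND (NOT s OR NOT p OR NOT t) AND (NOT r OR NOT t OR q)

Yes

Case r = false:
(NOT t) alone gives t = false.
(NOT s) alone gives s = false.
(p) alone gives p = true.
(q) alone gives q = true.
This assignment satisfies each clause.
A satisfying assignment: p: true,  q: true,  r: false,  s: false,  t: false.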